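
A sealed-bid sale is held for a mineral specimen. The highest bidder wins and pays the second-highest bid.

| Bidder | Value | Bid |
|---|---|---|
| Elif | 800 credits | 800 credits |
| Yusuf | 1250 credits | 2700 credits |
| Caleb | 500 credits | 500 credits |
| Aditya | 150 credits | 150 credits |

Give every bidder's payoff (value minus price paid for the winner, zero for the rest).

Sorted high to low: Yusuf 2700 credits; Elif 800 credits; Caleb 500 credits; Aditya 150 credits.
Yusuf has the top bid and wins; the price is the second-highest bid, 800 credits.
Yusuf's payoff = 1250 credits − 800 credits = 450 credits. All other bidders lose, so their payoff is 0.

Elif 0 credits, Yusuf 450 credits, Caleb 0 credits, Aditya 0 credits.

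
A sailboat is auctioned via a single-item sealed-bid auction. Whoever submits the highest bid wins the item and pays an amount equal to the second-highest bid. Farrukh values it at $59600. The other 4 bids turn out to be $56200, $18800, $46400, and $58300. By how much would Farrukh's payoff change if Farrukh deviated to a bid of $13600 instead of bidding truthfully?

Change in payoff: -$1300.

The highest competing bid is $58300.
Bidding truthfully at $59600: Farrukh has the top bid, wins, and pays the second-highest bid $58300. Payoff = $59600 − $58300 = $1300.
Bidding $13600: the top bid is $58300 (a rival), so Farrukh loses. Payoff = $0.
Change = $0 − $1300 = -$1300.
Deviating from a truthful bid can only lose payoff in a second-price auction — never gain.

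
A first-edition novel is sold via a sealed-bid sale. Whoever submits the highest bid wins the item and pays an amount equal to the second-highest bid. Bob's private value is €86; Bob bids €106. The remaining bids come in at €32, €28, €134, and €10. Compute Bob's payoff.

Highest competing bid: €134.
Bob's bid €106 is not the highest, so Bob loses, pays nothing, and earns zero payoff.

€0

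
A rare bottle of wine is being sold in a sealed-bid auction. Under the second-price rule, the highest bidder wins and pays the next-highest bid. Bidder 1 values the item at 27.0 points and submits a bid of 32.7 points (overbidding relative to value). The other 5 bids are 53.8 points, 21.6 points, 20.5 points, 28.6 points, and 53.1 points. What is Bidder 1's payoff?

The bidder's payoff: 0.0 points.

Highest competing bid: 53.8 points.
Bidder 1's bid 32.7 points is not the highest, so Bidder 1 loses, pays nothing, and earns zero payoff.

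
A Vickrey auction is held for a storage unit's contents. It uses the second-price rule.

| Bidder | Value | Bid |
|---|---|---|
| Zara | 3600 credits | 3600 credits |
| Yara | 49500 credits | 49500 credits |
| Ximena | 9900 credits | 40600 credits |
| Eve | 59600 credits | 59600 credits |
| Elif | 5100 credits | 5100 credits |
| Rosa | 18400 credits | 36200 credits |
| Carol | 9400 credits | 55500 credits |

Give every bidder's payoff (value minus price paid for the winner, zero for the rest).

Payoffs: Zara 0 credits, Yara 0 credits, Ximena 0 credits, Eve 4100 credits, Elif 0 credits, Rosa 0 credits, Carol 0 credits.

Sorted high to low: Eve 59600 credits > Carol 55500 credits > Yara 49500 credits > Ximena 40600 credits > Rosa 36200 credits > Elif 5100 credits > Zara 3600 credits.
Eve has the top bid and wins; the price is the second-highest bid, 55500 credits.
Eve's payoff = 59600 credits − 55500 credits = 4100 credits. All other bidders lose, so their payoff is 0.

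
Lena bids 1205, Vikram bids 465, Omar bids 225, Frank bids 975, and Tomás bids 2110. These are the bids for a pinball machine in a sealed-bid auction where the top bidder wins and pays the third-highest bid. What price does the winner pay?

Sorted high to low: Tomás 2110, then Lena 1205, then Frank 975, then Vikram 465, then Omar 225.
Tomás is the highest bidder, so Tomás wins.
Under the third-price rule, the price is the third-highest bid: 975.

Price paid: 975.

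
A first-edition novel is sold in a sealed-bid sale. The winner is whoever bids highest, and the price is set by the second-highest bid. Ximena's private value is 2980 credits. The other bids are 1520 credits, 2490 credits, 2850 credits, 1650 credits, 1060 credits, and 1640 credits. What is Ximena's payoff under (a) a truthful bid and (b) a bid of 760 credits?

(a) 130 credits  (b) 0 credits

The highest competing bid is 2850 credits.
Bidding truthfully at 2980 credits: Ximena has the top bid, wins, and pays the second-highest bid 2850 credits. Payoff = 2980 credits − 2850 credits = 130 credits.
Bidding 760 credits: the top bid is 2850 credits (a rival), so Ximena loses. Payoff = 0 credits.
This is the dominant-strategy logic: truthful bidding weakly beats any alternative.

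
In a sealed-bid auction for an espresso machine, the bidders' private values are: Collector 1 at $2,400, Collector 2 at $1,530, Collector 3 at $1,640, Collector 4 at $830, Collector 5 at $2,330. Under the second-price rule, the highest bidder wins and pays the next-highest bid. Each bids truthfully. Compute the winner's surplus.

Surplus = $70.

Ordered from highest: Collector 1 $2,400; Collector 5 $2,330; Collector 3 $1,640; Collector 2 $1,530; Collector 4 $830.
Collector 1 wins with the top bid and pays the second-highest, $2,330.
Surplus = $2,400 − $2,330 = $70.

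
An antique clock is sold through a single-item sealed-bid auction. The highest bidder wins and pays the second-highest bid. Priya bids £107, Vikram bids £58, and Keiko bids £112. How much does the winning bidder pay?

Price paid: £107.

Ordered from highest: Keiko £112 > Priya £107 > Vikram £58.
Keiko has the highest bid, so Keiko wins.
The second-highest bid is £107, so that is what Keiko pays.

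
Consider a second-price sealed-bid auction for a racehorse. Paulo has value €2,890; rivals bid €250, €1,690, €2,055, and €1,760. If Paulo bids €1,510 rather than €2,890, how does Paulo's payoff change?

Change in payoff: -€835.

The highest competing bid is €2,055.
Bidding truthfully at €2,890: Paulo has the top bid, wins, and pays the second-highest bid €2,055. Payoff = €2,890 − €2,055 = €835.
Bidding €1,510: the top bid is €2,055 (a rival), so Paulo loses. Payoff = €0.
Change = €0 − €835 = -€835.
This is the dominant-strategy logic: truthful bidding weakly beats any alternative.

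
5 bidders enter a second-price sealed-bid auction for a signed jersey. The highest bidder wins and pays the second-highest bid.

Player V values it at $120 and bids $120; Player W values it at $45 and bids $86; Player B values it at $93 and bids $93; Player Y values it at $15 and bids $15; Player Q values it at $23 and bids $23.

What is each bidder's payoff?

Ordered from highest: Player V $120, then Player B $93, then Player W $86, then Player Q $23, then Player Y $15.
Player V has the top bid and wins; the price is the second-highest bid, $93.
Player V's payoff = $120 − $93 = $27. All other bidders lose, so their payoff is 0.

Player V $27, Player W $0, Player B $0, Player Y $0, Player Q $0.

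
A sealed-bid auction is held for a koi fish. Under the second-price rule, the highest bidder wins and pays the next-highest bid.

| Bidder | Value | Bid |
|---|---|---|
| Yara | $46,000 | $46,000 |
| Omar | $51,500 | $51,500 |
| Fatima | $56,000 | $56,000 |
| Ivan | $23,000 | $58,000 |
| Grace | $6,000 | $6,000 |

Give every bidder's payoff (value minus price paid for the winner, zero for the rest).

Sorted high to low: Ivan $58,000 > Fatima $56,000 > Omar $51,500 > Yara $46,000 > Grace $6,000.
Ivan has the top bid and wins; the price is the second-highest bid, $56,000.
Ivan's payoff = $23,000 − $56,000 = -$33,000. All other bidders lose, so their payoff is 0.

Payoffs: Yara $0, Omar $0, Fatima $0, Ivan -$33,000, Grace $0.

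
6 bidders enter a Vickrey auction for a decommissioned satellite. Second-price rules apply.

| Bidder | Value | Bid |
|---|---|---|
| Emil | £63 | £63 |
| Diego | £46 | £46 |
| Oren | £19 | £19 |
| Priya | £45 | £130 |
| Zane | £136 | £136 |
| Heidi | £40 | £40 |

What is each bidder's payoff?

Sorted high to low: Zane £136 > Priya £130 > Emil £63 > Diego £46 > Heidi £40 > Oren £19.
Zane has the top bid and wins; the price is the second-highest bid, £130.
Zane's payoff = £136 − £130 = £6. All other bidders lose, so their payoff is 0.

Emil £0, Diego £0, Oren £0, Priya £0, Zane £6, Heidi £0.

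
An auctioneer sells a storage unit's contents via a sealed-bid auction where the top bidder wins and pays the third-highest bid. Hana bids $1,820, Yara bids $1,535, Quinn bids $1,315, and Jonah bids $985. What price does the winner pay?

Sorted high to low: Hana $1,820, then Yara $1,535, then Quinn $1,315, then Jonah $985.
Hana is the highest bidder, so Hana wins.
Under the third-price rule, the price is the third-highest bid: $1,315.

The winner pays $1,315.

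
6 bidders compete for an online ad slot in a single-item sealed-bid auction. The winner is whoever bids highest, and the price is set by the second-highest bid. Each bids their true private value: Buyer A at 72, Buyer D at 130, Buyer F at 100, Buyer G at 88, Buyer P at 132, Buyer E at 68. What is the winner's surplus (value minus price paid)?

Sorted high to low: Buyer P 132; Buyer D 130; Buyer F 100; Buyer G 88; Buyer A 72; Buyer E 68.
Buyer P wins with the top bid and pays the second-highest, 130.
Surplus = 132 − 130 = 2.

2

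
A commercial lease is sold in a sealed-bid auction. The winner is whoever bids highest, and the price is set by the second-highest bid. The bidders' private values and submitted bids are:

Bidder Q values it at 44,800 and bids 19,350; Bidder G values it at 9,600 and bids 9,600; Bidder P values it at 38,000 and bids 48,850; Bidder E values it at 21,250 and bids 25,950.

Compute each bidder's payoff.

Bidder Q 0, Bidder G 0, Bidder P 12,050, Bidder E 0.

Sorted high to low: Bidder P 48,850 > Bidder E 25,950 > Bidder Q 19,350 > Bidder G 9,600.
Bidder P has the top bid and wins; the price is the second-highest bid, 25,950.
Bidder P's payoff = 38,000 − 25,950 = 12,050. All other bidders lose, so their payoff is 0.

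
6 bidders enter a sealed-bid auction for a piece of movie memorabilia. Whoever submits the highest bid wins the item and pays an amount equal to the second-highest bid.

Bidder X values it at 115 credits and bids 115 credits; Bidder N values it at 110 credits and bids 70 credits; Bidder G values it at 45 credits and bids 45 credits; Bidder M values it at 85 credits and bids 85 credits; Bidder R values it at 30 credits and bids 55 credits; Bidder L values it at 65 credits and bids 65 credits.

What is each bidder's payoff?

Sorted high to low: Bidder X 115 credits; Bidder M 85 credits; Bidder N 70 credits; Bidder L 65 credits; Bidder R 55 credits; Bidder G 45 credits.
Bidder X has the top bid and wins; the price is the second-highest bid, 85 credits.
Bidder X's payoff = 115 credits − 85 credits = 30 credits. All other bidders lose, so their payoff is 0.

Payoffs: Bidder X 30 credits, Bidder N 0 credits, Bidder G 0 credits, Bidder M 0 credits, Bidder R 0 credits, Bidder L 0 credits.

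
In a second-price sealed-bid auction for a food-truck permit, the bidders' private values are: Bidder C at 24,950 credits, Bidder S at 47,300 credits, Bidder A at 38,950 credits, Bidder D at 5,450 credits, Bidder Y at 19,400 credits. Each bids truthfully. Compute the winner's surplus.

Winner's surplus: 8,350 credits.

Sorted high to low: Bidder S 47,300 credits > Bidder A 38,950 credits > Bidder C 24,950 credits > Bidder Y 19,400 credits > Bidder D 5,450 credits.
Bidder S wins with the top bid and pays the second-highest, 38,950 credits.
Surplus = 47,300 credits − 38,950 credits = 8,350 credits.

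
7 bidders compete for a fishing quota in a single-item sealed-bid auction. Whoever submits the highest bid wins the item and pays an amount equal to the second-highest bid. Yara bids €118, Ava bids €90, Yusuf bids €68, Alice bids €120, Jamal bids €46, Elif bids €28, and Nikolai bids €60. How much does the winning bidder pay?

Ordered from highest: Alice €120; Yara €118; Ava €90; Yusuf €68; Nikolai €60; Jamal €46; Elif €28.
Alice has the highest bid, so Alice wins.
The second-highest bid is €118, so that is what Alice pays.

€118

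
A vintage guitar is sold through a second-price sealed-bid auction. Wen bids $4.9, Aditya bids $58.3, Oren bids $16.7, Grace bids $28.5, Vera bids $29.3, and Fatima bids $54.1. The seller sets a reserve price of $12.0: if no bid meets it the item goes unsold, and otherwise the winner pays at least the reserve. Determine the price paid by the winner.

Ordered from highest: Aditya $58.3, then Fatima $54.1, then Vera $29.3, then Grace $28.5, then Oren $16.7, then Wen $4.9.
Aditya has the highest bid, so Aditya wins.
The second-highest bid is $54.1, which exceeds the reserve, so that sets the price.

$54.1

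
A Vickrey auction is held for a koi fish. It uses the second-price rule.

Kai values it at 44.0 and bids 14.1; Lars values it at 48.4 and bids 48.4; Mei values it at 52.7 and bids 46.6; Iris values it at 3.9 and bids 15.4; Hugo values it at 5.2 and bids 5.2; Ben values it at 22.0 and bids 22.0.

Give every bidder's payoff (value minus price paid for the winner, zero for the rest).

Ordered from highest: Lars 48.4 > Mei 46.6 > Ben 22.0 > Iris 15.4 > Kai 14.1 > Hugo 5.2.
Lars has the top bid and wins; the price is the second-highest bid, 46.6.
Lars's payoff = 48.4 − 46.6 = 1.8. All other bidders lose, so their payoff is 0.

Payoffs: Kai 0.0, Lars 1.8, Mei 0.0, Iris 0.0, Hugo 0.0, Ben 0.0.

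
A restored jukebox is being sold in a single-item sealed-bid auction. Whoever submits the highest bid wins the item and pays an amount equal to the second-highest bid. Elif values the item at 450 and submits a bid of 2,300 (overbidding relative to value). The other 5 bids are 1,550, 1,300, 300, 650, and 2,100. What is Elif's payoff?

-1,650

Highest competing bid: 2,100.
Elif's bid 2,300 is the highest overall, so Elif wins and pays the second-highest bid, 2,100.
Payoff = value − price = 450 − 2,100 = -1,650.
Overbidding won the item at a price above value — truthful bidding would have avoided this loss.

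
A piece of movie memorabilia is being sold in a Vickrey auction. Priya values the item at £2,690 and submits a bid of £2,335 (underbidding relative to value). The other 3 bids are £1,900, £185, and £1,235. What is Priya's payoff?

Highest competing bid: £1,900.
Priya's bid £2,335 is the highest overall, so Priya wins and pays the second-highest bid, £1,900.
Payoff = value − price = £2,690 − £1,900 = £790.

Priya's payoff: £790.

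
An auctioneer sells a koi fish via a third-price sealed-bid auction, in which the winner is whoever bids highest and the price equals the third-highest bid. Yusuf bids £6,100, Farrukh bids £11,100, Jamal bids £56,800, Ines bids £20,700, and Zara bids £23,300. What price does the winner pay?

Price paid: £20,700.

Ordered from highest: Jamal £56,800 > Zara £23,300 > Ines £20,700 > Farrukh £11,100 > Yusuf £6,100.
Jamal is the highest bidder, so Jamal wins.
Under the third-price rule, the price is the third-highest bid: £20,700.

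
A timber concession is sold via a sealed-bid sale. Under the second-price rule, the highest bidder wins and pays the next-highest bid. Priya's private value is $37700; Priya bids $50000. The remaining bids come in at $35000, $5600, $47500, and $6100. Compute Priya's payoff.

Highest competing bid: $47500.
Priya's bid $50000 is the highest overall, so Priya wins and pays the second-highest bid, $47500.
Payoff = value − price = $37700 − $47500 = -$9800.

Payoff = -$9800.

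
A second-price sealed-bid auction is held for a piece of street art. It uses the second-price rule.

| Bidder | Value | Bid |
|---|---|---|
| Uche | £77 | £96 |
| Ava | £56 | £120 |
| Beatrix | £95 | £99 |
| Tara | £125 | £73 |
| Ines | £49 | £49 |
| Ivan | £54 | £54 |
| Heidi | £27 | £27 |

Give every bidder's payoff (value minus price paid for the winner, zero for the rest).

Payoffs: Uche £0, Ava -£43, Beatrix £0, Tara £0, Ines £0, Ivan £0, Heidi £0.

Ordered from highest: Ava £120, then Beatrix £99, then Uche £96, then Tara £73, then Ivan £54, then Ines £49, then Heidi £27.
Ava has the top bid and wins; the price is the second-highest bid, £99.
Ava's payoff = £56 − £99 = -£43. All other bidders lose, so their payoff is 0.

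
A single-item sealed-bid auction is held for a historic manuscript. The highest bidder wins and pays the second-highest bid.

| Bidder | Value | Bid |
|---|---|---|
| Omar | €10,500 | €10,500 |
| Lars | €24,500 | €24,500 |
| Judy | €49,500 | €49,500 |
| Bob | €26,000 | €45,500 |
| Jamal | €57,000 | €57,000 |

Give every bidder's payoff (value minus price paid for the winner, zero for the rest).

Payoffs: Omar €0, Lars €0, Judy €0, Bob €0, Jamal €7,500.

Sorted high to low: Jamal €57,000 > Judy €49,500 > Bob €45,500 > Lars €24,500 > Omar €10,500.
Jamal has the top bid and wins; the price is the second-highest bid, €49,500.
Jamal's payoff = €57,000 − €49,500 = €7,500. All other bidders lose, so their payoff is 0.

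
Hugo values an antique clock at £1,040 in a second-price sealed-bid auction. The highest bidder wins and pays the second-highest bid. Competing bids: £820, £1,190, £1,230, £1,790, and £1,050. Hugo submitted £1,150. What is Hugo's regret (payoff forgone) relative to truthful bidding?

The highest competing bid is £1,790.
Bidding truthfully at £1,040: the top bid is £1,790 (a rival), so Hugo loses. Payoff = £0.
Bidding £1,150: the top bid is £1,790 (a rival), so Hugo loses. Payoff = £0.
Regret = truthful payoff − actual payoff = £0 − £0 = £0.

Regret: £0.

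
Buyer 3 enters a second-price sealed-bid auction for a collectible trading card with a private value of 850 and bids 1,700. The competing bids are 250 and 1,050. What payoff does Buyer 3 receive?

The bidder's payoff: -200.

Highest competing bid: 1,050.
Buyer 3's bid 1,700 is the highest overall, so Buyer 3 wins and pays the second-highest bid, 1,050.
Payoff = value − price = 850 − 1,050 = -200.
Overbidding won the item at a price above value — truthful bidding would have avoided this loss.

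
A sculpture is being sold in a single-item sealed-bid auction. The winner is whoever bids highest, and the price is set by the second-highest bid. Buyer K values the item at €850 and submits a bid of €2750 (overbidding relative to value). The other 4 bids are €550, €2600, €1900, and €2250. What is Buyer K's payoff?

Highest competing bid: €2600.
Buyer K's bid €2750 is the highest overall, so Buyer K wins and pays the second-highest bid, €2600.
Payoff = value − price = €850 − €2600 = -€1750.

Buyer K's payoff: -€1750.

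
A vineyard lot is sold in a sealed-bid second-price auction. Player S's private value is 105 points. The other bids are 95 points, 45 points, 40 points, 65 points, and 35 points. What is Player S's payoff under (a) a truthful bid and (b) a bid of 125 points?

The highest competing bid is 95 points.
Bidding truthfully at 105 points: Player S has the top bid, wins, and pays the second-highest bid 95 points. Payoff = 105 points − 95 points = 10 points.
Bidding 125 points: Player S has the top bid, wins, and pays the second-highest bid 95 points. Payoff = 105 points − 95 points = 10 points.

Truthful: 10 points; alternative: 10 points.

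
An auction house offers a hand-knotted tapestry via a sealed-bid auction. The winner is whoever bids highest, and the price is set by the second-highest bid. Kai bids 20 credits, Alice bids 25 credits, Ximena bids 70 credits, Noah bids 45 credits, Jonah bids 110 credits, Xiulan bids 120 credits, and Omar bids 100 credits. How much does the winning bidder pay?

110 credits

Ranking the bids: Xiulan 120 credits, then Jonah 110 credits, then Omar 100 credits, then Ximena 70 credits, then Noah 45 credits, then Alice 25 credits, then Kai 20 credits.
Xiulan has the highest bid, so Xiulan wins.
The second-highest bid is 110 credits, so that is what Xiulan pays.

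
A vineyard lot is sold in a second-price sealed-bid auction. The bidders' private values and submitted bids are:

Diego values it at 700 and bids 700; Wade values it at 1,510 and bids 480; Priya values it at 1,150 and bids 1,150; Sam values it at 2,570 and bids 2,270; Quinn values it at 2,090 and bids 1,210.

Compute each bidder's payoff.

Diego 0, Wade 0, Priya 0, Sam 1,360, Quinn 0.

Bids in descending order: Sam 2,270; Quinn 1,210; Priya 1,150; Diego 700; Wade 480.
Sam has the top bid and wins; the price is the second-highest bid, 1,210.
Sam's payoff = 2,570 − 1,210 = 1,360. All other bidders lose, so their payoff is 0.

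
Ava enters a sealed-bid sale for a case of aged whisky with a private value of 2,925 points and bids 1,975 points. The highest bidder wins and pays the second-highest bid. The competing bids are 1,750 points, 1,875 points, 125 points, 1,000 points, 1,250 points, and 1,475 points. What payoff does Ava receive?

1,050 points

Highest competing bid: 1,875 points.
Ava's bid 1,975 points is the highest overall, so Ava wins and pays the second-highest bid, 1,875 points.
Payoff = value − price = 2,925 points − 1,875 points = 1,050 points.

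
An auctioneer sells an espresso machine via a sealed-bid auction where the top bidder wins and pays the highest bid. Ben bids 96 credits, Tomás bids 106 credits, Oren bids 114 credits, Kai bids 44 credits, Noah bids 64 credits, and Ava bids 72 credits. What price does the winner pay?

The winner pays 114 credits.

Sorted high to low: Oren 114 credits; Tomás 106 credits; Ben 96 credits; Ava 72 credits; Noah 64 credits; Kai 44 credits.
Oren is the highest bidder, so Oren wins.
Under the first-price rule, the price is the highest bid: 114 credits.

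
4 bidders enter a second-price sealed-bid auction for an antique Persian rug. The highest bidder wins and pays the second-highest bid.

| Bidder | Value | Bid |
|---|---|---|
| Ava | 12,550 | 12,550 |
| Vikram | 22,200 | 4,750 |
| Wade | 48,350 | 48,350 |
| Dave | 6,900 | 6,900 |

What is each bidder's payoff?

Ordered from highest: Wade 48,350; Ava 12,550; Dave 6,900; Vikram 4,750.
Wade has the top bid and wins; the price is the second-highest bid, 12,550.
Wade's payoff = 48,350 − 12,550 = 35,800. All other bidders lose, so their payoff is 0.

Ava 0, Vikram 0, Wade 35,800, Dave 0.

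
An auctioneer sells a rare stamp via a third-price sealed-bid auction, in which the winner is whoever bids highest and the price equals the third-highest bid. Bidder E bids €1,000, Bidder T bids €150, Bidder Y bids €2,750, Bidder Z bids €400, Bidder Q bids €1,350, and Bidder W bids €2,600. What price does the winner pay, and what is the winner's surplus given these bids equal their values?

The winner pays €1,350 for a surplus of €1,400.

Sorted high to low: Bidder Y €2,750 > Bidder W €2,600 > Bidder Q €1,350 > Bidder E €1,000 > Bidder Z €400 > Bidder T €150.
Bidder Y is the highest bidder, so Bidder Y wins.
Under the third-price rule, the price is the third-highest bid: €1,350.
Surplus = €2,750 − €1,350 = €1,400.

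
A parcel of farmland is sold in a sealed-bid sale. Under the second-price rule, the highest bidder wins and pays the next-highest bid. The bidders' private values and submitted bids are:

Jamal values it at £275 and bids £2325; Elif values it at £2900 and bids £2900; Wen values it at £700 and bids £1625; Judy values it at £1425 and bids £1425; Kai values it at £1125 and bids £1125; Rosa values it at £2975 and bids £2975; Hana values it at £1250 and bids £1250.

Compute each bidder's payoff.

Jamal £0, Elif £0, Wen £0, Judy £0, Kai £0, Rosa £75, Hana £0.

Ranking the bids: Rosa £2975, then Elif £2900, then Jamal £2325, then Wen £1625, then Judy £1425, then Hana £1250, then Kai £1125.
Rosa has the top bid and wins; the price is the second-highest bid, £2900.
Rosa's payoff = £2975 − £2900 = £75. All other bidders lose, so their payoff is 0.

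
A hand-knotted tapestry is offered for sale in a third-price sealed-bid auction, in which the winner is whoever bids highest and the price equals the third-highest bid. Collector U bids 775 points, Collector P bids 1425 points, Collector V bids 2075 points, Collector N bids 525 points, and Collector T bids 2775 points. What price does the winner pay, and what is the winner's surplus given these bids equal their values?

The winner pays 1425 points for a surplus of 1350 points.

Ranking the bids: Collector T 2775 points; Collector V 2075 points; Collector P 1425 points; Collector U 775 points; Collector N 525 points.
Collector T is the highest bidder, so Collector T wins.
Under the third-price rule, the price is the third-highest bid: 1425 points.
Surplus = 2775 points − 1425 points = 1350 points.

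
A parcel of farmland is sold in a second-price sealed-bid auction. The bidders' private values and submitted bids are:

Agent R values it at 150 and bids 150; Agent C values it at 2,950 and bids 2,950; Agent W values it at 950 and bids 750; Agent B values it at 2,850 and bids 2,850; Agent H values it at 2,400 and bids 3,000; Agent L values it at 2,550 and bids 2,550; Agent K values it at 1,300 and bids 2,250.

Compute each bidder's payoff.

Agent R 0, Agent C 0, Agent W 0, Agent B 0, Agent H -550, Agent L 0, Agent K 0.

Ordered from highest: Agent H 3,000 > Agent C 2,950 > Agent B 2,850 > Agent L 2,550 > Agent K 2,250 > Agent W 750 > Agent R 150.
Agent H has the top bid and wins; the price is the second-highest bid, 2,950.
Agent H's payoff = 2,400 − 2,950 = -550. All other bidders lose, so their payoff is 0.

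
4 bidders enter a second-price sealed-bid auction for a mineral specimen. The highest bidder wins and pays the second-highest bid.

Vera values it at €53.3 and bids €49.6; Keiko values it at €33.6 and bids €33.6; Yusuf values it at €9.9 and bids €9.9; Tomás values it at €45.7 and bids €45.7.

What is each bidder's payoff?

Bids in descending order: Vera €49.6, then Tomás €45.7, then Keiko €33.6, then Yusuf €9.9.
Vera has the top bid and wins; the price is the second-highest bid, €45.7.
Vera's payoff = €53.3 − €45.7 = €7.6. All other bidders lose, so their payoff is 0.

Payoffs: Vera €7.6, Keiko €0.0, Yusuf €0.0, Tomás €0.0.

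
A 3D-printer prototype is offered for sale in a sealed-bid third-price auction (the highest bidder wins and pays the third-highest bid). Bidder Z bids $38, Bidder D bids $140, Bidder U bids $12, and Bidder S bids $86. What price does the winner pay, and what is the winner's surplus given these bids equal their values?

Price $38; surplus $102.

Sorted high to low: Bidder D $140, then Bidder S $86, then Bidder Z $38, then Bidder U $12.
Bidder D is the highest bidder, so Bidder D wins.
Under the third-price rule, the price is the third-highest bid: $38.
Surplus = $140 − $38 = $102.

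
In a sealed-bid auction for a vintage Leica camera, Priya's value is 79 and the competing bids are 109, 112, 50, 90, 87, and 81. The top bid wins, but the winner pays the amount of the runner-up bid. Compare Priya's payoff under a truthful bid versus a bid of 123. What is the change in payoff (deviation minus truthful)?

Change in payoff: -33.

The highest competing bid is 112.
Bidding truthfully at 79: the top bid is 112 (a rival), so Priya loses. Payoff = 0.
Bidding 123: Priya has the top bid, wins, and pays the second-highest bid 112. Payoff = 79 − 112 = -33.
Change = -33 − 0 = -33.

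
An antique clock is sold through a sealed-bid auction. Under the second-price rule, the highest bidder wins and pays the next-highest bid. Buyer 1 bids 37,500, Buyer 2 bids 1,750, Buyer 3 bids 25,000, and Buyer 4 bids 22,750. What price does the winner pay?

25,000

Ranking the bids: Buyer 1 37,500, then Buyer 3 25,000, then Buyer 4 22,750, then Buyer 2 1,750.
Buyer 1 has the highest bid, so Buyer 1 wins.
The second-highest bid is 25,000, so that is what Buyer 1 pays.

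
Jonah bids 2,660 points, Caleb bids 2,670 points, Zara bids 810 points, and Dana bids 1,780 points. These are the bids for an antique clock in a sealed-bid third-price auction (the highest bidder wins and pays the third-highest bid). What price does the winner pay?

1,780 points

Sorted high to low: Caleb 2,670 points, then Jonah 2,660 points, then Dana 1,780 points, then Zara 810 points.
Caleb is the highest bidder, so Caleb wins.
Under the third-price rule, the price is the third-highest bid: 1,780 points.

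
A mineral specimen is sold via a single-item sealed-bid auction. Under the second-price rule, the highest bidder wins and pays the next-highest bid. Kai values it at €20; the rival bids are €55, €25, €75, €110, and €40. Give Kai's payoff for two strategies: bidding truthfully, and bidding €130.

Truthful: €0; alternative: -€90.

The highest competing bid is €110.
Bidding truthfully at €20: the top bid is €110 (a rival), so Kai loses. Payoff = €0.
Bidding €130: Kai has the top bid, wins, and pays the second-highest bid €110. Payoff = €20 − €110 = -€90.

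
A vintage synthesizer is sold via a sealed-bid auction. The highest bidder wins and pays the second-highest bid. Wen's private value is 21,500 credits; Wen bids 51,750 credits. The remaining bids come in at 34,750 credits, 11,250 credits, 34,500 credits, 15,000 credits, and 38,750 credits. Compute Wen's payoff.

Highest competing bid: 38,750 credits.
Wen's bid 51,750 credits is the highest overall, so Wen wins and pays the second-highest bid, 38,750 credits.
Payoff = value − price = 21,500 credits − 38,750 credits = -17,250 credits.
Overbidding won the item at a price above value — truthful bidding would have avoided this loss.

Wen's payoff: -17,250 credits.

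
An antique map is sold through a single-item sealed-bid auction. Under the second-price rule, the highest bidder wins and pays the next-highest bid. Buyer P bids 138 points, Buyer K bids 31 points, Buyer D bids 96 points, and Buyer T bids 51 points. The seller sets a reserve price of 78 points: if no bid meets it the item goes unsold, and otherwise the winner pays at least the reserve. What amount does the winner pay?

Sorted high to low: Buyer P 138 points > Buyer D 96 points > Buyer T 51 points > Buyer K 31 points.
Buyer P has the highest bid, so Buyer P wins.
The second-highest bid is 96 points, which exceeds the reserve, so that sets the price.

Price paid: 96 points.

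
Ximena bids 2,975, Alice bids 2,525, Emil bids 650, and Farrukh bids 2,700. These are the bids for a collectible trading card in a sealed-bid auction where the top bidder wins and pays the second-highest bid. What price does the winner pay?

Ordered from highest: Ximena 2,975, then Farrukh 2,700, then Alice 2,525, then Emil 650.
Ximena is the highest bidder, so Ximena wins.
Under the second-price rule, the price is the second-highest bid: 2,700.

The winner pays 2,700.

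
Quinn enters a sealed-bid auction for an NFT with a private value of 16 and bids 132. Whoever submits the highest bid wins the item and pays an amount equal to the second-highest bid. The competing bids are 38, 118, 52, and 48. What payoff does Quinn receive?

Highest competing bid: 118.
Quinn's bid 132 is the highest overall, so Quinn wins and pays the second-highest bid, 118.
Payoff = value − price = 16 − 118 = -102.

Payoff = -102.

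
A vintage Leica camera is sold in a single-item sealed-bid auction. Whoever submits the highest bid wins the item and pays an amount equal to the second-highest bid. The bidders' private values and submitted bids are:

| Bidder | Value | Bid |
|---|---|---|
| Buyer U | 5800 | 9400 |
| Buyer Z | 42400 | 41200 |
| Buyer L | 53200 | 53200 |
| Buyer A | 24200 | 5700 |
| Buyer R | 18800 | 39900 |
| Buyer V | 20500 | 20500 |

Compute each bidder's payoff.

Buyer U 0, Buyer Z 0, Buyer L 12000, Buyer A 0, Buyer R 0, Buyer V 0.

Ordered from highest: Buyer L 53200; Buyer Z 41200; Buyer R 39900; Buyer V 20500; Buyer U 9400; Buyer A 5700.
Buyer L has the top bid and wins; the price is the second-highest bid, 41200.
Buyer L's payoff = 53200 − 41200 = 12000. All other bidders lose, so their payoff is 0.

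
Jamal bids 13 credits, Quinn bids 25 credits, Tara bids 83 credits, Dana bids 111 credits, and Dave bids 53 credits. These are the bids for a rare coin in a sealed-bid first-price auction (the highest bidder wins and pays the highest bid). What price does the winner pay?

Price paid: 111 credits.

Ordered from highest: Dana 111 credits, then Tara 83 credits, then Dave 53 credits, then Quinn 25 credits, then Jamal 13 credits.
Dana is the highest bidder, so Dana wins.
Under the first-price rule, the price is the highest bid: 111 credits.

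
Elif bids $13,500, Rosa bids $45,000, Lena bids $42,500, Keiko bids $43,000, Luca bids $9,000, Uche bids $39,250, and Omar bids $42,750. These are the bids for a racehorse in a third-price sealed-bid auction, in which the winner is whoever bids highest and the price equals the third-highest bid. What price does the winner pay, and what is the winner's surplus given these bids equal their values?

Sorted high to low: Rosa $45,000; Keiko $43,000; Omar $42,750; Lena $42,500; Uche $39,250; Elif $13,500; Luca $9,000.
Rosa is the highest bidder, so Rosa wins.
Under the third-price rule, the price is the third-highest bid: $42,750.
Surplus = $45,000 − $42,750 = $2,250.

The winner pays $42,750 for a surplus of $2,250.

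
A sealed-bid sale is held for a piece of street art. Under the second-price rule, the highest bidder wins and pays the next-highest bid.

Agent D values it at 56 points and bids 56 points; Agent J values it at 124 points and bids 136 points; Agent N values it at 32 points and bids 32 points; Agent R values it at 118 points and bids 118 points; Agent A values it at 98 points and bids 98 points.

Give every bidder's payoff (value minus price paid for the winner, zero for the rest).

Sorted high to low: Agent J 136 points, then Agent R 118 points, then Agent A 98 points, then Agent D 56 points, then Agent N 32 points.
Agent J has the top bid and wins; the price is the second-highest bid, 118 points.
Agent J's payoff = 124 points − 118 points = 6 points. All other bidders lose, so their payoff is 0.

Agent D 0 points, Agent J 6 points, Agent N 0 points, Agent R 0 points, Agent A 0 points.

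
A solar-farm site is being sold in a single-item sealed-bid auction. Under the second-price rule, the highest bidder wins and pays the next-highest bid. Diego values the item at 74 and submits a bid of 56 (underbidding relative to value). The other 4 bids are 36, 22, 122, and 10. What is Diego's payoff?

Highest competing bid: 122.
Diego's bid 56 is not the highest, so Diego loses, pays nothing, and earns zero payoff.

Diego's payoff: 0.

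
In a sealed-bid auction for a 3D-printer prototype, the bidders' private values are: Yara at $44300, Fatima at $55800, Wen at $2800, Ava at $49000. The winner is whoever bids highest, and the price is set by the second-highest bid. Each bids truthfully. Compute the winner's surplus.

Ranking the bids: Fatima $55800; Ava $49000; Yara $44300; Wen $2800.
Fatima wins with the top bid and pays the second-highest, $49000.
Surplus = $55800 − $49000 = $6800.

$6800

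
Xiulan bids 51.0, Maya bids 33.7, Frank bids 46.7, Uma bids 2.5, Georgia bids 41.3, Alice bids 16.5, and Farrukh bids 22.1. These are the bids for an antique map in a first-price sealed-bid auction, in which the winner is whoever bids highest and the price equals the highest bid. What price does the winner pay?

Price paid: 51.0.

Ranking the bids: Xiulan 51.0 > Frank 46.7 > Georgia 41.3 > Maya 33.7 > Farrukh 22.1 > Alice 16.5 > Uma 2.5.
Xiulan is the highest bidder, so Xiulan wins.
Under the first-price rule, the price is the highest bid: 51.0.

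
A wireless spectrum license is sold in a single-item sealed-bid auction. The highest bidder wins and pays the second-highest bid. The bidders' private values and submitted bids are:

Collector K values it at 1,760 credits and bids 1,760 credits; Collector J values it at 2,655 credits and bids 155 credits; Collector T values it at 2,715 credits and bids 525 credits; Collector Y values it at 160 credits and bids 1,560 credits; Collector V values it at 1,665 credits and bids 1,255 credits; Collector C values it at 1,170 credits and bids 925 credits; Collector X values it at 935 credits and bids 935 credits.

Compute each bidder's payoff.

Ordered from highest: Collector K 1,760 credits, then Collector Y 1,560 credits, then Collector V 1,255 credits, then Collector X 935 credits, then Collector C 925 credits, then Collector T 525 credits, then Collector J 155 credits.
Collector K has the top bid and wins; the price is the second-highest bid, 1,560 credits.
Collector K's payoff = 1,760 credits − 1,560 credits = 200 credits. All other bidders lose, so their payoff is 0.

Collector K 200 credits, Collector J 0 credits, Collector T 0 credits, Collector Y 0 credits, Collector V 0 credits, Collector C 0 credits, Collector X 0 credits.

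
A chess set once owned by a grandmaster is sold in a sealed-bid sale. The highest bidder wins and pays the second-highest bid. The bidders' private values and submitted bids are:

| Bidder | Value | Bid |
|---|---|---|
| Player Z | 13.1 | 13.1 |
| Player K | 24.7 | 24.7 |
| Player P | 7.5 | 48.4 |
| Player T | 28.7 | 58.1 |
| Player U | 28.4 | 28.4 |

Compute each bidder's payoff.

Sorted high to low: Player T 58.1; Player P 48.4; Player U 28.4; Player K 24.7; Player Z 13.1.
Player T has the top bid and wins; the price is the second-highest bid, 48.4.
Player T's payoff = 28.7 − 48.4 = -19.7. All other bidders lose, so their payoff is 0.

Player Z 0.0, Player K 0.0, Player P 0.0, Player T -19.7, Player U 0.0.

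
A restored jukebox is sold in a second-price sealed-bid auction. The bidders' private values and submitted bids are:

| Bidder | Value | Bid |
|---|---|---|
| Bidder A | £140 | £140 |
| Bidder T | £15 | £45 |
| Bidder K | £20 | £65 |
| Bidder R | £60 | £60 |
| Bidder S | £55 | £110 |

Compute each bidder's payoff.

Bidder A £30, Bidder T £0, Bidder K £0, Bidder R £0, Bidder S £0.

Sorted high to low: Bidder A £140 > Bidder S £110 > Bidder K £65 > Bidder R £60 > Bidder T £45.
Bidder A has the top bid and wins; the price is the second-highest bid, £110.
Bidder A's payoff = £140 − £110 = £30. All other bidders lose, so their payoff is 0.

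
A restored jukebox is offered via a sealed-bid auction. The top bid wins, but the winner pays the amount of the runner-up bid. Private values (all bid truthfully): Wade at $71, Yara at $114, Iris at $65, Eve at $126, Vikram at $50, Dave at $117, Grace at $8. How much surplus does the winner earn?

Bids in descending order: Eve $126 > Dave $117 > Yara $114 > Wade $71 > Iris $65 > Vikram $50 > Grace $8.
Eve wins with the top bid and pays the second-highest, $117.
Surplus = $126 − $117 = $9.

Surplus = $9.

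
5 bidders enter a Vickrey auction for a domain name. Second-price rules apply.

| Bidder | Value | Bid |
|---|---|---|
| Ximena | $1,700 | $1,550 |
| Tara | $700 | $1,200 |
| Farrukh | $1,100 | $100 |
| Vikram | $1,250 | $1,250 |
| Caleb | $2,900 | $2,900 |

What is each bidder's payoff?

Ordered from highest: Caleb $2,900; Ximena $1,550; Vikram $1,250; Tara $1,200; Farrukh $100.
Caleb has the top bid and wins; the price is the second-highest bid, $1,550.
Caleb's payoff = $2,900 − $1,550 = $1,350. All other bidders lose, so their payoff is 0.

Payoffs: Ximena $0, Tara $0, Farrukh $0, Vikram $0, Caleb $1,350.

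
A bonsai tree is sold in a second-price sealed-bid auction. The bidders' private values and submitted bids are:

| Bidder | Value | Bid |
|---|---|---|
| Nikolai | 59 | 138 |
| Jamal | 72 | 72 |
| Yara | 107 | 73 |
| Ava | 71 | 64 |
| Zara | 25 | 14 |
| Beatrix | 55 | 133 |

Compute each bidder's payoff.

Bids in descending order: Nikolai 138 > Beatrix 133 > Yara 73 > Jamal 72 > Ava 64 > Zara 14.
Nikolai has the top bid and wins; the price is the second-highest bid, 133.
Nikolai's payoff = 59 − 133 = -74. All other bidders lose, so their payoff is 0.

Nikolai -74, Jamal 0, Yara 0, Ava 0, Zara 0, Beatrix 0.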